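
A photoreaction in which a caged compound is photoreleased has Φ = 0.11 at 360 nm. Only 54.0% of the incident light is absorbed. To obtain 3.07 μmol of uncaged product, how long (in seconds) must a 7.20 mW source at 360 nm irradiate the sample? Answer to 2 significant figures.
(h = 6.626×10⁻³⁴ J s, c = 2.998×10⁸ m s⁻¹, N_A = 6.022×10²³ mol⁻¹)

Product: 3.07 μmol = 3.07×10⁻⁶ mol.
Photons that must be absorbed: 3.07×10⁻⁶ / 0.11 = 2.791×10⁻⁵ mol.
Incident photons needed: 2.791×10⁻⁵ / 0.540 = 5.169×10⁻⁵ mol.
Photon energy: hc/λ = 5.518×10⁻¹⁹ J; per mole, 3.323×10⁵ J mol⁻¹.
Energy required: 5.169×10⁻⁵ × 3.323×10⁵ = 17.18 J.
Time: 17.18 J / 0.0072 W = 2400 s.

t ≈ 2400 s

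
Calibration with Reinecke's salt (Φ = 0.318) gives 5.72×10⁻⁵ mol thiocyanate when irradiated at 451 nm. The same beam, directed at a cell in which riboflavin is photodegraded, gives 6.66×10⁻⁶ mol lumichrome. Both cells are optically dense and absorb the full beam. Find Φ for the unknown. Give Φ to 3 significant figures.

Φ = 0.0370

Photons absorbed by the actinometer: 5.72×10⁻⁵ / 0.318 = 1.799×10⁻⁴ mol.
Φ(unknown) = 6.66×10⁻⁶ / 1.799×10⁻⁴ = 0.0370.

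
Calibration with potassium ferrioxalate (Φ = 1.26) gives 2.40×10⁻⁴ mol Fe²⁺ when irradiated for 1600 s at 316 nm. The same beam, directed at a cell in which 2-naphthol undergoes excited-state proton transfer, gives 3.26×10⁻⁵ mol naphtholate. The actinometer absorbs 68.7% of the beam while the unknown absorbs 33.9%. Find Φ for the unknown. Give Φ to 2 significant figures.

Photons absorbed by the actinometer: 2.40×10⁻⁴ / 1.26 = 1.905×10⁻⁴ mol.
Incident flux: 1.905×10⁻⁴ / 0.687 = 2.773×10⁻⁴ einstein.
Absorbed by unknown: 0.339 × 2.773×10⁻⁴ = 9.400×10⁻⁵ mol.
Φ(unknown) = 3.26×10⁻⁵ / 9.400×10⁻⁵ = 0.35.

Φ = 0.35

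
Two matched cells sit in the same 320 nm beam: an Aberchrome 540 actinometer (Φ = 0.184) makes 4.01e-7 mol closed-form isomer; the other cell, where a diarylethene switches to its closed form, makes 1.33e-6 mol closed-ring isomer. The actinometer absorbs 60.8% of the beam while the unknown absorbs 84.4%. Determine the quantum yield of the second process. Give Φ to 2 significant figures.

Photons absorbed by the actinometer: 4.01e-7 / 0.184 = 2.179e-6 mol.
Incident flux: 2.179e-6 / 0.608 = 3.584e-6 einstein.
Absorbed by unknown: 0.844 × 3.584e-6 = 3.025e-6 mol.
Φ(unknown) = 1.33e-6 / 3.025e-6 = 0.44.

Φ = 0.44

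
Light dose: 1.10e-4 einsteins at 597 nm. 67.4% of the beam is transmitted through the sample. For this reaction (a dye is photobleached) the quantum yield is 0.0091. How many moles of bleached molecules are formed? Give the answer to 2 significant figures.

3.3e-7 mol

Fraction absorbed: 1 − 67.4/100 = 0.3260.
Photons absorbed: 0.3260 × 1.10e-4 = 3.586e-5 mol.
Product: Φ × n_abs = 0.0091 × 3.586e-5 = 3.263e-7 mol.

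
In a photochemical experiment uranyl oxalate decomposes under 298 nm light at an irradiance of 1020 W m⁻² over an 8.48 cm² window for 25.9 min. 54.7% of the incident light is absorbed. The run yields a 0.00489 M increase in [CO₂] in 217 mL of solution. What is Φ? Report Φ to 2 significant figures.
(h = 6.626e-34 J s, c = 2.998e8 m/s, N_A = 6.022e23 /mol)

Product: (0.00489 M)(0.217 L) = 0.001061 mol.
Photon energy at 298 nm: hc/λ = (6.626e-34)(2.998e8)/(298e-9) = 6.666e-19 J.
Energy delivered: (1020 W m⁻²)(8.48e-4 m²)(1554 s) = 1344 J.
Photons incident: 1344 / 6.666e-19 = 2.016e21, i.e. 2.016e21/6.022e23 = 0.003348 mol.
Photons absorbed: 0.547 × 0.003348 = 0.001831 mol.
Φ = 0.001061 mol / 0.001831 mol photons = 0.58.

Φ = 0.58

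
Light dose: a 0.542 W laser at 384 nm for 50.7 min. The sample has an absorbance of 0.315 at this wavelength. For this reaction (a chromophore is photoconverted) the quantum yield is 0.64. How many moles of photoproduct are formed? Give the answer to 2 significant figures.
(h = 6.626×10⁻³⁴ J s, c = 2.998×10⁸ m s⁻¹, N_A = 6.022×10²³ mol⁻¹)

0.0017 mol

Photon energy at 384 nm: hc/λ = (6.626×10⁻³⁴)(2.998×10⁸)/(384×10⁻⁹) = 5.173×10⁻¹⁹ J.
Energy delivered: (0.542 W)(3042 s) = 1649 J.
Photons incident: 1649 / 5.173×10⁻¹⁹ = 3.188×10²¹, i.e. 3.188×10²¹/6.022×10²³ = 0.005294 mol.
Fraction absorbed: 1 − 10^(−0.315) = 0.5158.
Photons absorbed: 0.5158 × 0.005294 = 0.002731 mol.
Product: Φ × n_abs = 0.64 × 0.002731 = 0.001748 mol.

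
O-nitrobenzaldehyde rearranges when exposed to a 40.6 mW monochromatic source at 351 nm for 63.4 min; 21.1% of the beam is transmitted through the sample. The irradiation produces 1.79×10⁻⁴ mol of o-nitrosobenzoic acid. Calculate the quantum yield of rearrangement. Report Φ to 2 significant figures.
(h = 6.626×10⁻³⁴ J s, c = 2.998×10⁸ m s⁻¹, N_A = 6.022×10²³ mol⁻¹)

Φ = 0.50

Photon energy at 351 nm: hc/λ = (6.626×10⁻³⁴)(2.998×10⁸)/(351×10⁻⁹) = 5.659×10⁻¹⁹ J.
Energy delivered: (40.6 mW)(3804 s) = 154.4 J.
Photons incident: 154.4 / 5.659×10⁻¹⁹ = 2.728×10²⁰, i.e. 2.728×10²⁰/6.022×10²³ = 4.530×10⁻⁴ mol.
Fraction absorbed: 1 − 21.1/100 = 0.7890.
Photons absorbed: 0.7890 × 4.530×10⁻⁴ = 3.574×10⁻⁴ mol.
Φ = 1.79×10⁻⁴ mol / 3.574×10⁻⁴ mol photons = 0.50.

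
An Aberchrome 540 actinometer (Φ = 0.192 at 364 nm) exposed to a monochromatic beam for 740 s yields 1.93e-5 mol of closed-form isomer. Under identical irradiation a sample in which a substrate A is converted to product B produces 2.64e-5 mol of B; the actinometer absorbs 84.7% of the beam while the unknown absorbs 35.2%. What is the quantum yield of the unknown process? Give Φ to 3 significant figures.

Φ = 0.632

Photons absorbed by the actinometer: 1.93e-5 / 0.192 = 1.005e-4 mol.
Incident flux: 1.005e-4 / 0.847 = 1.187e-4 einstein.
Absorbed by unknown: 0.352 × 1.187e-4 = 4.178e-5 mol.
Φ(unknown) = 2.64e-5 / 4.178e-5 = 0.632.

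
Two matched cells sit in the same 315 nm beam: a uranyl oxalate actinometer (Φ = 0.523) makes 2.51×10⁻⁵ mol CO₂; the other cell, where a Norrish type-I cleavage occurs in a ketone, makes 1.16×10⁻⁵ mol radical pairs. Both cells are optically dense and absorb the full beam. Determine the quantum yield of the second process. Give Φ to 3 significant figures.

Φ = 0.242

Photons absorbed by the actinometer: 2.51×10⁻⁵ / 0.523 = 4.799×10⁻⁵ mol.
Φ(unknown) = 1.16×10⁻⁵ / 4.799×10⁻⁵ = 0.242.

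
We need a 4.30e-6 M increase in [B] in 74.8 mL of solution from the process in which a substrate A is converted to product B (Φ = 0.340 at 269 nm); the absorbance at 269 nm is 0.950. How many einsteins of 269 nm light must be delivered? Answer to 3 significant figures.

1.07e-6 einstein

Product: (4.30e-6 M)(0.0748 L) = 3.216e-7 mol.
Photons that must be absorbed: 3.216e-7 / 0.340 = 9.459e-7 mol.
Fraction absorbed: 1 − 10^(−0.950) = 0.8878.
Incident photons needed: 9.459e-7 / 0.8878 = 1.065e-6 mol.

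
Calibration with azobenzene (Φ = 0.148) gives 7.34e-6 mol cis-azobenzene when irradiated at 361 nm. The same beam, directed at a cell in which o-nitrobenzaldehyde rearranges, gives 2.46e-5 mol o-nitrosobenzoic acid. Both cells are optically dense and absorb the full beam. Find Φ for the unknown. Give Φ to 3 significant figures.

Photons absorbed by the actinometer: 7.34e-6 / 0.148 = 4.959e-5 mol.
Φ(unknown) = 2.46e-5 / 4.959e-5 = 0.496.

Φ = 0.496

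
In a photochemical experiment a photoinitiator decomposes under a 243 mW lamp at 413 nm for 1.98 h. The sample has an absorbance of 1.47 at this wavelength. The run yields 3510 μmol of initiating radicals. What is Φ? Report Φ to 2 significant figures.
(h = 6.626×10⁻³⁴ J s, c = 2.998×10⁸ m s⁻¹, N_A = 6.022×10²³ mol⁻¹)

Product: 3510 μmol = 0.00351 mol.
Photon energy at 413 nm: hc/λ = (6.626×10⁻³⁴)(2.998×10⁸)/(413×10⁻⁹) = 4.810×10⁻¹⁹ J.
Energy delivered: (243 mW)(7128 s) = 1732 J.
Photons incident: 1732 / 4.810×10⁻¹⁹ = 3.601×10²¹, i.e. 3.601×10²¹/6.022×10²³ = 0.005980 mol.
Fraction absorbed: 1 − 10^(−1.47) = 0.9661.
Photons absorbed: 0.9661 × 0.005980 = 0.005777 mol.
Φ = 0.00351 mol / 0.005777 mol photons = 0.61.

Φ = 0.61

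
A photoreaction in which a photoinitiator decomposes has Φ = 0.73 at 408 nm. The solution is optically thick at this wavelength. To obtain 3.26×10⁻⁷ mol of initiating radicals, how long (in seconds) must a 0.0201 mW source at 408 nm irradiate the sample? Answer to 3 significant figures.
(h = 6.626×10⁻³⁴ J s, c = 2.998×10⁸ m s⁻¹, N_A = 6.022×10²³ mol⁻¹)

t ≈ 6510 s

Photons that must be absorbed: 3.26×10⁻⁷ / 0.73 = 4.466×10⁻⁷ mol.
Photon energy: hc/λ = 4.869×10⁻¹⁹ J; per mole, 2.932×10⁵ J mol⁻¹.
Energy required: 4.466×10⁻⁷ × 2.932×10⁵ = 0.1309 J.
Time: 0.1309 J / 2.01e-05 W = 6510 s.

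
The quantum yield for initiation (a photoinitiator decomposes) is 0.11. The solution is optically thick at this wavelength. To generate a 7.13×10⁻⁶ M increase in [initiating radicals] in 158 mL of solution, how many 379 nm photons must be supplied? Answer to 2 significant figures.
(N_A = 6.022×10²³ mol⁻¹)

6.2×10¹⁸ photons

Product: (7.13×10⁻⁶ M)(0.158 L) = 1.127×10⁻⁶ mol.
Photons that must be absorbed: 1.127×10⁻⁶ / 0.11 = 1.025×10⁻⁵ mol.
Photon count: 1.025×10⁻⁵ × 6.022×10²³ = 6.2×10¹⁸.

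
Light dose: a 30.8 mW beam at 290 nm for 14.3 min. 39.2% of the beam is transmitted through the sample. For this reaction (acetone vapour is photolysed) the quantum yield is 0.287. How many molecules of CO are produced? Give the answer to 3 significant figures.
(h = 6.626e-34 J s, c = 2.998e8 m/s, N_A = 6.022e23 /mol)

Photon energy at 290 nm: hc/λ = (6.626e-34)(2.998e8)/(290e-9) = 6.850e-19 J.
Energy delivered: (30.8 mW)(858 s) = 26.43 J.
Photons incident: 26.43 / 6.850e-19 = 3.858e19, i.e. 3.858e19/6.022e23 = 6.407e-5 mol.
Fraction absorbed: 1 − 39.2/100 = 0.6080.
Photons absorbed: 0.6080 × 6.407e-5 = 3.895e-5 mol.
Product: Φ × n_abs = 0.287 × 3.895e-5 = 1.118e-5 mol.
As a count: 1.118e-5 × 6.022e23 = 6.73e18.

6.73e18 molecules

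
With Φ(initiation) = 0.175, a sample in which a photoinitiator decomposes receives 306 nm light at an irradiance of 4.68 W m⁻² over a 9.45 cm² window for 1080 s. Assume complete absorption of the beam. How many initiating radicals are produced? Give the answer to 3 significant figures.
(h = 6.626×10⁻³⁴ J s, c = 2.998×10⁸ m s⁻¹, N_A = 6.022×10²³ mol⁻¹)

Photon energy at 306 nm: hc/λ = (6.626×10⁻³⁴)(2.998×10⁸)/(306×10⁻⁹) = 6.492×10⁻¹⁹ J.
Energy delivered: (4.68 W m⁻²)(9.45×10⁻⁴ m²)(1080 s) = 4.776 J.
Photons incident: 4.776 / 6.492×10⁻¹⁹ = 7.357×10¹⁸, i.e. 7.357×10¹⁸/6.022×10²³ = 1.222×10⁻⁵ mol.
Product: Φ × n_abs = 0.175 × 1.222×10⁻⁵ = 2.139×10⁻⁶ mol.
As a count: 2.139×10⁻⁶ × 6.022×10²³ = 1.29×10¹⁸.

1.29×10¹⁸ initiating radicals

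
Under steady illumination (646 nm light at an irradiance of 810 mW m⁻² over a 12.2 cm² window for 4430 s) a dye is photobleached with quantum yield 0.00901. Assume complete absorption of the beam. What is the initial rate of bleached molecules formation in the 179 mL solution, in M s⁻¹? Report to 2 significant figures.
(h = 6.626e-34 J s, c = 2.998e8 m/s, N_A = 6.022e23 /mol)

2.7e-10 M s⁻¹

Photon energy at 646 nm: hc/λ = (6.626e-34)(2.998e8)/(646e-9) = 3.075e-19 J.
Energy delivered: (810 mW m⁻²)(12.2e-4 m²)(4430 s) = 4.378 J.
Photons incident: 4.378 / 3.075e-19 = 1.424e19, i.e. 1.424e19/6.022e23 = 2.365e-5 mol.
Product formed: 0.00901 × 2.365e-5 = 2.131e-7 mol.
Rate: 2.131e-7 mol / (4430 s × 0.179 L) = 2.7e-10 M s⁻¹.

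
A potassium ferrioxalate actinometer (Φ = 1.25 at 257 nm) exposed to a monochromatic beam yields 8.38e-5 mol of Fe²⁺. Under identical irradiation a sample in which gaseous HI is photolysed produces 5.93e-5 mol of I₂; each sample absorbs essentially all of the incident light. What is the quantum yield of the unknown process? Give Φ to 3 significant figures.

Φ = 0.885

Photons absorbed by the actinometer: 8.38e-5 / 1.25 = 6.704e-5 mol.
Φ(unknown) = 5.93e-5 / 6.704e-5 = 0.885.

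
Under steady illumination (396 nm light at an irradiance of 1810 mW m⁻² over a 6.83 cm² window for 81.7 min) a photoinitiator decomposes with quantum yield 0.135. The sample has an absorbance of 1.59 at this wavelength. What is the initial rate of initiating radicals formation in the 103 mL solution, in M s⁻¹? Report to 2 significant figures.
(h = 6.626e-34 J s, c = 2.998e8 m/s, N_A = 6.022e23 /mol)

5.2e-9 M s⁻¹

Photon energy at 396 nm: hc/λ = (6.626e-34)(2.998e8)/(396e-9) = 5.016e-19 J.
Energy delivered: (1810 mW m⁻²)(6.83e-4 m²)(4902 s) = 6.060 J.
Photons incident: 6.060 / 5.016e-19 = 1.208e19, i.e. 1.208e19/6.022e23 = 2.006e-5 mol.
Fraction absorbed: 1 − 10^(−1.59) = 0.9743.
Photons absorbed: 0.9743 × 2.006e-5 = 1.954e-5 mol.
Product formed: 0.135 × 1.954e-5 = 2.638e-6 mol.
Rate: 2.638e-6 mol / (4902 s × 0.103 L) = 5.2e-9 M s⁻¹.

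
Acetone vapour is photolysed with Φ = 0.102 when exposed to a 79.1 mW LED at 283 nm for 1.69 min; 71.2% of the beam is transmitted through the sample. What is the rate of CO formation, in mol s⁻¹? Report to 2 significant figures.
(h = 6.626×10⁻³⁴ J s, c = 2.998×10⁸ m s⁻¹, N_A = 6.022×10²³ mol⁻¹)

5.5×10⁻⁹ mol s⁻¹

Photon energy at 283 nm: hc/λ = (6.626×10⁻³⁴)(2.998×10⁸)/(283×10⁻⁹) = 7.019×10⁻¹⁹ J.
Energy delivered: (79.1 mW)(101.4 s) = 8.021 J.
Photons incident: 8.021 / 7.019×10⁻¹⁹ = 1.143×10¹⁹, i.e. 1.143×10¹⁹/6.022×10²³ = 1.898×10⁻⁵ mol.
Fraction absorbed: 1 − 71.2/100 = 0.2880.
Photons absorbed: 0.2880 × 1.898×10⁻⁵ = 5.466×10⁻⁶ mol.
Product formed: 0.102 × 5.466×10⁻⁶ = 5.575×10⁻⁷ mol.
Rate: 5.575×10⁻⁷ / 101.4 s = 5.5×10⁻⁹ mol s⁻¹.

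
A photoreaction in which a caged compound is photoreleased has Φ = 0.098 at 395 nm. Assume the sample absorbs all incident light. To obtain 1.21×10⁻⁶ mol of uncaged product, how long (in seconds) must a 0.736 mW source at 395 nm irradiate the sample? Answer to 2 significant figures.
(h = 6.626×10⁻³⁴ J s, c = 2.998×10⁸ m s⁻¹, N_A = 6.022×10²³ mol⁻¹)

Photons that must be absorbed: 1.21×10⁻⁶ / 0.098 = 1.235×10⁻⁵ mol.
Photon energy: hc/λ = 5.029×10⁻¹⁹ J; per mole, 3.028×10⁵ J mol⁻¹.
Energy required: 1.235×10⁻⁵ × 3.028×10⁵ = 3.740 J.
Time: 3.740 J / 0.000736 W = 5100 s.

t ≈ 5100 s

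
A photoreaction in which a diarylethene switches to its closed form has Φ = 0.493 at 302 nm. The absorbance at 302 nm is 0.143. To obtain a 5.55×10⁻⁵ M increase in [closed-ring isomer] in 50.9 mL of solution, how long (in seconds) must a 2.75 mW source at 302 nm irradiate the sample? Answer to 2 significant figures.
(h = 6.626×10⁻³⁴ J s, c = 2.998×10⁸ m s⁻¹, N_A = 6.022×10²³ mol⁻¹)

Product: (5.55×10⁻⁵ M)(0.0509 L) = 2.825×10⁻⁶ mol.
Photons that must be absorbed: 2.825×10⁻⁶ / 0.493 = 5.730×10⁻⁶ mol.
Fraction absorbed: 1 − 10^(−0.143) = 0.2806.
Incident photons needed: 5.730×10⁻⁶ / 0.2806 = 2.042×10⁻⁵ mol.
Photon energy: hc/λ = 6.578×10⁻¹⁹ J; per mole, 3.961×10⁵ J mol⁻¹.
Energy required: 2.042×10⁻⁵ × 3.961×10⁵ = 8.088 J.
Time: 8.088 J / 0.00275 W = 2900 s.

t ≈ 2900 s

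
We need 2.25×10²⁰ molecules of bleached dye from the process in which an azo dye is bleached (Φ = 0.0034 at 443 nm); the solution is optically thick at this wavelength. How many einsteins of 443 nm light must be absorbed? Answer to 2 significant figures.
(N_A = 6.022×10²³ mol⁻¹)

Product: 2.25×10²⁰ / 6.022×10²³ = 3.736×10⁻⁴ mol.
Photons that must be absorbed: 3.736×10⁻⁴ / 0.0034 = 0.1099 mol.

0.11 einstein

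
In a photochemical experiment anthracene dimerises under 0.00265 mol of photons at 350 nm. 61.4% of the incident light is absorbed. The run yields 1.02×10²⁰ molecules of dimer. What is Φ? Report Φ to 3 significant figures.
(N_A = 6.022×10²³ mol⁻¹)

Φ = 0.104

Product: 1.02×10²⁰ / 6.022×10²³ = 1.694×10⁻⁴ mol.
Photons absorbed: 0.614 × 0.00265 = 0.001627 mol.
Φ = 1.694×10⁻⁴ mol / 0.001627 mol photons = 0.104.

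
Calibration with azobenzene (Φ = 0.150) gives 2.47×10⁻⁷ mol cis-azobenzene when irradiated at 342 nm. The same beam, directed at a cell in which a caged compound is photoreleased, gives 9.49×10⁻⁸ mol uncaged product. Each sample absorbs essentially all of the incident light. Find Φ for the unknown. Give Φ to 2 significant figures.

Φ = 0.058

Photons absorbed by the actinometer: 2.47×10⁻⁷ / 0.150 = 1.647×10⁻⁶ mol.
Φ(unknown) = 9.49×10⁻⁸ / 1.647×10⁻⁶ = 0.058.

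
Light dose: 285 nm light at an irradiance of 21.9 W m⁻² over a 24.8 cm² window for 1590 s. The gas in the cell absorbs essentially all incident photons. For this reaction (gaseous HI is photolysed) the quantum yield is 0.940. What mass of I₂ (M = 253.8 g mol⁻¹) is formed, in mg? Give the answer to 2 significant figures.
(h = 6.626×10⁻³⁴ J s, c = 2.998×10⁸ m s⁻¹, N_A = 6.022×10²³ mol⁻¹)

Photon energy at 285 nm: hc/λ = (6.626×10⁻³⁴)(2.998×10⁸)/(285×10⁻⁹) = 6.970×10⁻¹⁹ J.
Energy delivered: (21.9 W m⁻²)(24.8×10⁻⁴ m²)(1590 s) = 86.36 J.
Photons incident: 86.36 / 6.970×10⁻¹⁹ = 1.239×10²⁰, i.e. 1.239×10²⁰/6.022×10²³ = 2.057×10⁻⁴ mol.
Product: Φ × n_abs = 0.940 × 2.057×10⁻⁴ = 1.934×10⁻⁴ mol.
Mass: 1.934×10⁻⁴ × 253.8 = 0.04908 g = 49 mg.

49 mg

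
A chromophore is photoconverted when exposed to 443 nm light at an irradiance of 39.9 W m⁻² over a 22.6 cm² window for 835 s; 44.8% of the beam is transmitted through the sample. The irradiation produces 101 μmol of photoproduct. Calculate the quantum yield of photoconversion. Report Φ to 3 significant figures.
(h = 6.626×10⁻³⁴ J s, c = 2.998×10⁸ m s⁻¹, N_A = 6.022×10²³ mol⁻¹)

Φ = 0.656

Product: 101 μmol = 1.01×10⁻⁴ mol.
Photon energy at 443 nm: hc/λ = (6.626×10⁻³⁴)(2.998×10⁸)/(443×10⁻⁹) = 4.484×10⁻¹⁹ J.
Energy delivered: (39.9 W m⁻²)(22.6×10⁻⁴ m²)(835 s) = 75.30 J.
Photons incident: 75.30 / 4.484×10⁻¹⁹ = 1.679×10²⁰, i.e. 1.679×10²⁰/6.022×10²³ = 2.788×10⁻⁴ mol.
Fraction absorbed: 1 − 44.8/100 = 0.5520.
Photons absorbed: 0.5520 × 2.788×10⁻⁴ = 1.539×10⁻⁴ mol.
Φ = 1.01×10⁻⁴ mol / 1.539×10⁻⁴ mol photons = 0.656.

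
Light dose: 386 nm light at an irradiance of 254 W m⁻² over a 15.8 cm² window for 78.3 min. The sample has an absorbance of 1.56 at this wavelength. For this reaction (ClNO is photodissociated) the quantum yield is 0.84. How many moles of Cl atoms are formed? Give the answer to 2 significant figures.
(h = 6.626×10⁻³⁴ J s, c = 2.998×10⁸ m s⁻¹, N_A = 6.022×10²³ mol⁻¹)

0.0050 mol

Photon energy at 386 nm: hc/λ = (6.626×10⁻³⁴)(2.998×10⁸)/(386×10⁻⁹) = 5.146×10⁻¹⁹ J.
Energy delivered: (254 W m⁻²)(15.8×10⁻⁴ m²)(4698 s) = 1885 J.
Photons incident: 1885 / 5.146×10⁻¹⁹ = 3.663×10²¹, i.e. 3.663×10²¹/6.022×10²³ = 0.006083 mol.
Fraction absorbed: 1 − 10^(−1.56) = 0.9725.
Photons absorbed: 0.9725 × 0.006083 = 0.005916 mol.
Product: Φ × n_abs = 0.84 × 0.005916 = 0.004969 mol.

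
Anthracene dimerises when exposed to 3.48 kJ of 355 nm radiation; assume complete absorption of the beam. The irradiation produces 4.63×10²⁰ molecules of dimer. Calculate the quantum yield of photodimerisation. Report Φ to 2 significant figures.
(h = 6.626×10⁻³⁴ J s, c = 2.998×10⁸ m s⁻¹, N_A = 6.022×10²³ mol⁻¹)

Product: 4.63×10²⁰ / 6.022×10²³ = 7.688×10⁻⁴ mol.
Photon energy at 355 nm: hc/λ = (6.626×10⁻³⁴)(2.998×10⁸)/(355×10⁻⁹) = 5.596×10⁻¹⁹ J.
Incident energy: 3.48 kJ = 3480 J.
Photons incident: 3480 / 5.596×10⁻¹⁹ = 6.219×10²¹, i.e. 6.219×10²¹/6.022×10²³ = 0.01033 mol.
Φ = 7.688×10⁻⁴ mol / 0.01033 mol photons = 0.074.

Φ = 0.074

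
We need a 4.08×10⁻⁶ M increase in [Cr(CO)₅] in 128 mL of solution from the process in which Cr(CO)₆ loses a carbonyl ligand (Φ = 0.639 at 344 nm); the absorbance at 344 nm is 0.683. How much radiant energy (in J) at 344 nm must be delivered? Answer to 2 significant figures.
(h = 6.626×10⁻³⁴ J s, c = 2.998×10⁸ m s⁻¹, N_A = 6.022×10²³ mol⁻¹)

Product: (4.08×10⁻⁶ M)(0.128 L) = 5.222×10⁻⁷ mol.
Photons that must be absorbed: 5.222×10⁻⁷ / 0.639 = 8.172×10⁻⁷ mol.
Fraction absorbed: 1 − 10^(−0.683) = 0.7925.
Incident photons needed: 8.172×10⁻⁷ / 0.7925 = 1.031×10⁻⁶ mol.
Photon energy: hc/λ = 5.775×10⁻¹⁹ J; per mole, 3.478×10⁵ J mol⁻¹.
Energy required: 1.031×10⁻⁶ × 3.478×10⁵ = 0.36 J.

0.36 J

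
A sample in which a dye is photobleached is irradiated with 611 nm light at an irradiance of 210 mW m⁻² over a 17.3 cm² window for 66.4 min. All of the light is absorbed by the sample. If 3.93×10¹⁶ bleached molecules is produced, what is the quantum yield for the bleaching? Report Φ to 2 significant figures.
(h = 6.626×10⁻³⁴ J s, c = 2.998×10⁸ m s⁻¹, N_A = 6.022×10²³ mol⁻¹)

Φ = 0.0088

Product: 3.93×10¹⁶ / 6.022×10²³ = 6.526×10⁻⁸ mol.
Photon energy at 611 nm: hc/λ = (6.626×10⁻³⁴)(2.998×10⁸)/(611×10⁻⁹) = 3.251×10⁻¹⁹ J.
Energy delivered: (210 mW m⁻²)(17.3×10⁻⁴ m²)(3984 s) = 1.447 J.
Photons incident: 1.447 / 3.251×10⁻¹⁹ = 4.451×10¹⁸, i.e. 4.451×10¹⁸/6.022×10²³ = 7.391×10⁻⁶ mol.
Φ = 6.526×10⁻⁸ mol / 7.391×10⁻⁶ mol photons = 0.0088.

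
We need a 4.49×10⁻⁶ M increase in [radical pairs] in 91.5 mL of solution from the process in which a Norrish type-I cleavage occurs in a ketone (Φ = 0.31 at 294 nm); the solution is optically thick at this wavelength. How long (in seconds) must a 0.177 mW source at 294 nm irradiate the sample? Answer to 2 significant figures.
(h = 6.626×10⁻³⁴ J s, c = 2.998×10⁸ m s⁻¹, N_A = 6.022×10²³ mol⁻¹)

Product: (4.49×10⁻⁶ M)(0.0915 L) = 4.108×10⁻⁷ mol.
Photons that must be absorbed: 4.108×10⁻⁷ / 0.31 = 1.325×10⁻⁶ mol.
Photon energy: hc/λ = 6.757×10⁻¹⁹ J; per mole, 4.069×10⁵ J mol⁻¹.
Energy required: 1.325×10⁻⁶ × 4.069×10⁵ = 0.5391 J.
Time: 0.5391 J / 0.000177 W = 3000 s.

t ≈ 3000 s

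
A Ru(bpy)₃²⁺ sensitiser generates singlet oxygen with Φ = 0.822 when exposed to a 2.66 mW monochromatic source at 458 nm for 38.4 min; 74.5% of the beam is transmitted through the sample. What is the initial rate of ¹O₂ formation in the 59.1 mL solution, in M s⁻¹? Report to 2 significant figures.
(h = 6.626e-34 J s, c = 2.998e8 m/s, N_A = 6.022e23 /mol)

Photon energy at 458 nm: hc/λ = (6.626e-34)(2.998e8)/(458e-9) = 4.337e-19 J.
Energy delivered: (2.66 mW)(2304 s) = 6.129 J.
Photons incident: 6.129 / 4.337e-19 = 1.413e19, i.e. 1.413e19/6.022e23 = 2.346e-5 mol.
Fraction absorbed: 1 − 74.5/100 = 0.2550.
Photons absorbed: 0.2550 × 2.346e-5 = 5.982e-6 mol.
Product formed: 0.822 × 5.982e-6 = 4.917e-6 mol.
Rate: 4.917e-6 mol / (2304 s × 0.0591 L) = 3.6e-8 M s⁻¹.

3.6e-8 M s⁻¹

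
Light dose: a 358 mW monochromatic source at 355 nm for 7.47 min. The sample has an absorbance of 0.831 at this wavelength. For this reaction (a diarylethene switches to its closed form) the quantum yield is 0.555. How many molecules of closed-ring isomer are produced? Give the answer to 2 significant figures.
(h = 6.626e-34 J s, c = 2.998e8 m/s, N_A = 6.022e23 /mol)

Photon energy at 355 nm: hc/λ = (6.626e-34)(2.998e8)/(355e-9) = 5.596e-19 J.
Energy delivered: (358 mW)(448.2 s) = 160.5 J.
Photons incident: 160.5 / 5.596e-19 = 2.868e20, i.e. 2.868e20/6.022e23 = 4.763e-4 mol.
Fraction absorbed: 1 − 10^(−0.831) = 0.8524.
Photons absorbed: 0.8524 × 4.763e-4 = 4.060e-4 mol.
Product: Φ × n_abs = 0.555 × 4.060e-4 = 2.253e-4 mol.
As a count: 2.253e-4 × 6.022e23 = 1.4e20.

1.4e20 molecules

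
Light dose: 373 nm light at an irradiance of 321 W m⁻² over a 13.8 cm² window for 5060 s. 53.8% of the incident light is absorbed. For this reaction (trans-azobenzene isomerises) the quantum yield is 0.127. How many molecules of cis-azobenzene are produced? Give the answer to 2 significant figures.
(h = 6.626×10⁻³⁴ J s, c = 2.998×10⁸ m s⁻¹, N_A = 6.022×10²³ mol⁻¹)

2.9×10²⁰ molecules

Photon energy at 373 nm: hc/λ = (6.626×10⁻³⁴)(2.998×10⁸)/(373×10⁻⁹) = 5.326×10⁻¹⁹ J.
Energy delivered: (321 W m⁻²)(13.8×10⁻⁴ m²)(5060 s) = 2241 J.
Photons incident: 2241 / 5.326×10⁻¹⁹ = 4.208×10²¹, i.e. 4.208×10²¹/6.022×10²³ = 0.006988 mol.
Photons absorbed: 0.538 × 0.006988 = 0.003760 mol.
Product: Φ × n_abs = 0.127 × 0.003760 = 4.775×10⁻⁴ mol.
As a count: 4.775×10⁻⁴ × 6.022×10²³ = 2.9×10²⁰.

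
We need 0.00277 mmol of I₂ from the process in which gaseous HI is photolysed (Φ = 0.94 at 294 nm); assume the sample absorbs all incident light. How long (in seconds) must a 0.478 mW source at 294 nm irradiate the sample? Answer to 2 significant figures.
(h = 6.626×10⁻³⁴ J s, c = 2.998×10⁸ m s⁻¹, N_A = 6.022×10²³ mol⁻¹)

Product: 0.00277 mmol = 2.77×10⁻⁶ mol.
Photons that must be absorbed: 2.77×10⁻⁶ / 0.94 = 2.947×10⁻⁶ mol.
Photon energy: hc/λ = 6.757×10⁻¹⁹ J; per mole, 4.069×10⁵ J mol⁻¹.
Energy required: 2.947×10⁻⁶ × 4.069×10⁵ = 1.199 J.
Time: 1.199 J / 0.000478 W = 2500 s.

t ≈ 2500 s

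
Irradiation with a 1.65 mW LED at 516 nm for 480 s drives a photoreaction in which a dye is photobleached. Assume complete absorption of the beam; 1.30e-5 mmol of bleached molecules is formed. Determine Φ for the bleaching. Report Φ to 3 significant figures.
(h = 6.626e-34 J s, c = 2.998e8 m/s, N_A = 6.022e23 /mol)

Product: 1.30e-5 mmol = 1.30e-8 mol.
Photon energy at 516 nm: hc/λ = (6.626e-34)(2.998e8)/(516e-9) = 3.850e-19 J.
Energy delivered: (1.65 mW)(480 s) = 0.7920 J.
Photons incident: 0.7920 / 3.850e-19 = 2.057e18, i.e. 2.057e18/6.022e23 = 3.416e-6 mol.
Φ = 1.30e-8 mol / 3.416e-6 mol photons = 0.00381.

Φ = 0.00381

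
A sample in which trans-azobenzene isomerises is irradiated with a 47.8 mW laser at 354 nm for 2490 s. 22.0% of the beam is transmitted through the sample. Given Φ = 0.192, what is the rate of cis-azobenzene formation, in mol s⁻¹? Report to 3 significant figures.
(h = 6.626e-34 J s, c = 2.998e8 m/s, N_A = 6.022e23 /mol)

2.12e-8 mol s⁻¹

Photon energy at 354 nm: hc/λ = (6.626e-34)(2.998e8)/(354e-9) = 5.612e-19 J.
Energy delivered: (47.8 mW)(2490 s) = 119.0 J.
Photons incident: 119.0 / 5.612e-19 = 2.120e20, i.e. 2.120e20/6.022e23 = 3.520e-4 mol.
Fraction absorbed: 1 − 22.0/100 = 0.7800.
Photons absorbed: 0.7800 × 3.520e-4 = 2.746e-4 mol.
Product formed: 0.192 × 2.746e-4 = 5.272e-5 mol.
Rate: 5.272e-5 / 2490 s = 2.12e-8 mol s⁻¹.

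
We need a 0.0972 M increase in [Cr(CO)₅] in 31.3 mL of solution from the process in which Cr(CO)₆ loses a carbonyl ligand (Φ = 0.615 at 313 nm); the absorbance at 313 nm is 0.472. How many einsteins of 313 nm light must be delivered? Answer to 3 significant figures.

Product: (0.0972 M)(0.0313 L) = 0.003042 mol.
Photons that must be absorbed: 0.003042 / 0.615 = 0.004946 mol.
Fraction absorbed: 1 − 10^(−0.472) = 0.6627.
Incident photons needed: 0.004946 / 0.6627 = 0.007463 mol.

0.00746 einstein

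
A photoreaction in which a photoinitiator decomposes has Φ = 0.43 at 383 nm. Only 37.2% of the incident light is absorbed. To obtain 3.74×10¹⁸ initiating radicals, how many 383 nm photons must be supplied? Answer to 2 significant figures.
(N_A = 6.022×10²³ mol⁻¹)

Product: 3.74×10¹⁸ / 6.022×10²³ = 6.211×10⁻⁶ mol.
Photons that must be absorbed: 6.211×10⁻⁶ / 0.43 = 1.444×10⁻⁵ mol.
Incident photons needed: 1.444×10⁻⁵ / 0.372 = 3.882×10⁻⁵ mol.
Photon count: 3.882×10⁻⁵ × 6.022×10²³ = 2.3×10¹⁹.

2.3×10¹⁹ photons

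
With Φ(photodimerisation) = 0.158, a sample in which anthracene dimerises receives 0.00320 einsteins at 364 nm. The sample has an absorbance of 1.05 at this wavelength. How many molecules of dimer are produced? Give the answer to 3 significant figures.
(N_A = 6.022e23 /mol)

Fraction absorbed: 1 − 10^(−1.05) = 0.9109.
Photons absorbed: 0.9109 × 0.00320 = 0.002915 mol.
Product: Φ × n_abs = 0.158 × 0.002915 = 4.606e-4 mol.
As a count: 4.606e-4 × 6.022e23 = 2.77e20.

2.77e20 molecules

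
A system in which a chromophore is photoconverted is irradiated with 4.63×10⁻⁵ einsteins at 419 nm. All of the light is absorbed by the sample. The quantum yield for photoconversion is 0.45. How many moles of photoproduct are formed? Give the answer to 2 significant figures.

2.1×10⁻⁵ mol

Product: Φ × n_abs = 0.45 × 4.63×10⁻⁵ = 2.084×10⁻⁵ mol.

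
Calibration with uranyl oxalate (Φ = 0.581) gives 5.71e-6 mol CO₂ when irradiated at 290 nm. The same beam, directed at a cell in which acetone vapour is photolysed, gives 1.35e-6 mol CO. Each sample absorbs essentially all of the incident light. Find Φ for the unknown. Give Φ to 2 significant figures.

Photons absorbed by the actinometer: 5.71e-6 / 0.581 = 9.828e-6 mol.
Φ(unknown) = 1.35e-6 / 9.828e-6 = 0.14.

Φ = 0.14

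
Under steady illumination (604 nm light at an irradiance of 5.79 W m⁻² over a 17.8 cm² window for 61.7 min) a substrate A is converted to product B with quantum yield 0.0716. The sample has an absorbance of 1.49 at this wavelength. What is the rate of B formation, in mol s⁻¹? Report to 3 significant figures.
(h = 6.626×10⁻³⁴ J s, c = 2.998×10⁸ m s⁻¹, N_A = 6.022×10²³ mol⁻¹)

Photon energy at 604 nm: hc/λ = (6.626×10⁻³⁴)(2.998×10⁸)/(604×10⁻⁹) = 3.289×10⁻¹⁹ J.
Energy delivered: (5.79 W m⁻²)(17.8×10⁻⁴ m²)(3702 s) = 38.15 J.
Photons incident: 38.15 / 3.289×10⁻¹⁹ = 1.160×10²⁰, i.e. 1.160×10²⁰/6.022×10²³ = 1.926×10⁻⁴ mol.
Fraction absorbed: 1 − 10^(−1.49) = 0.9676.
Photons absorbed: 0.9676 × 1.926×10⁻⁴ = 1.864×10⁻⁴ mol.
Product formed: 0.0716 × 1.864×10⁻⁴ = 1.335×10⁻⁵ mol.
Rate: 1.335×10⁻⁵ / 3702 s = 3.61×10⁻⁹ mol s⁻¹.

3.61×10⁻⁹ mol s⁻¹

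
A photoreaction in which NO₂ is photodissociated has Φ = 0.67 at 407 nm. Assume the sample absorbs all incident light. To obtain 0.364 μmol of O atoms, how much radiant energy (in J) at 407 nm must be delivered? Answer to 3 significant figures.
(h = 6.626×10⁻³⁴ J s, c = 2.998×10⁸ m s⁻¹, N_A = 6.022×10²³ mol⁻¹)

0.160 J

Product: 0.364 μmol = 3.64×10⁻⁷ mol.
Photons that must be absorbed: 3.64×10⁻⁷ / 0.67 = 5.433×10⁻⁷ mol.
Photon energy: hc/λ = 4.881×10⁻¹⁹ J; per mole, 2.939×10⁵ J mol⁻¹.
Energy required: 5.433×10⁻⁷ × 2.939×10⁵ = 0.160 J.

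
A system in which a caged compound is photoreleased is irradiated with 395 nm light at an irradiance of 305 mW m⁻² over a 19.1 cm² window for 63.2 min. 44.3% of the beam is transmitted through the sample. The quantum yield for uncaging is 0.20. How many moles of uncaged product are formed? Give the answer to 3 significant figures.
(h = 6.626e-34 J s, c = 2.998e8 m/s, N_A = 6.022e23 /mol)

8.13e-7 mol

Photon energy at 395 nm: hc/λ = (6.626e-34)(2.998e8)/(395e-9) = 5.029e-19 J.
Energy delivered: (305 mW m⁻²)(19.1e-4 m²)(3792 s) = 2.209 J.
Photons incident: 2.209 / 5.029e-19 = 4.393e18, i.e. 4.393e18/6.022e23 = 7.295e-6 mol.
Fraction absorbed: 1 − 44.3/100 = 0.5570.
Photons absorbed: 0.5570 × 7.295e-6 = 4.063e-6 mol.
Product: Φ × n_abs = 0.20 × 4.063e-6 = 8.126e-7 mol.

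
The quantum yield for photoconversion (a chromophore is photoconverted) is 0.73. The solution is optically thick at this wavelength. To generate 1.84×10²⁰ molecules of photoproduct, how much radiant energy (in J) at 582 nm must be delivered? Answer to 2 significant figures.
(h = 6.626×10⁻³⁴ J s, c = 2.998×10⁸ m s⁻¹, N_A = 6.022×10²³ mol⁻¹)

86 J

Product: 1.84×10²⁰ / 6.022×10²³ = 3.055×10⁻⁴ mol.
Photons that must be absorbed: 3.055×10⁻⁴ / 0.73 = 4.185×10⁻⁴ mol.
Photon energy: hc/λ = 3.413×10⁻¹⁹ J; per mole, 2.055×10⁵ J mol⁻¹.
Energy required: 4.185×10⁻⁴ × 2.055×10⁵ = 86 J.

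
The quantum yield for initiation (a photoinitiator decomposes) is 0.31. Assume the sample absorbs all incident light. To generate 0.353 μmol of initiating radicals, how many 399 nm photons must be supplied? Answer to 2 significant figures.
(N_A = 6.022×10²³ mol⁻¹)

Product: 0.353 μmol = 3.53×10⁻⁷ mol.
Photons that must be absorbed: 3.53×10⁻⁷ / 0.31 = 1.139×10⁻⁶ mol.
Photon count: 1.139×10⁻⁶ × 6.022×10²³ = 6.9×10¹⁷.

6.9×10¹⁷ photons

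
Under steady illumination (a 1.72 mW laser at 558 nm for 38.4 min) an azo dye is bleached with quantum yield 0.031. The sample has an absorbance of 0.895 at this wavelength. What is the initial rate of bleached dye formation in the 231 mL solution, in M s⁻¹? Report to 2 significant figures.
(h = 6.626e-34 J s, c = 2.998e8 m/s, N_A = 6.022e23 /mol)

9.4e-10 M s⁻¹

Photon energy at 558 nm: hc/λ = (6.626e-34)(2.998e8)/(558e-9) = 3.560e-19 J.
Energy delivered: (1.72 mW)(2304 s) = 3.963 J.
Photons incident: 3.963 / 3.560e-19 = 1.113e19, i.e. 1.113e19/6.022e23 = 1.848e-5 mol.
Fraction absorbed: 1 − 10^(−0.895) = 0.8726.
Photons absorbed: 0.8726 × 1.848e-5 = 1.613e-5 mol.
Product formed: 0.031 × 1.613e-5 = 5.000e-7 mol.
Rate: 5.000e-7 mol / (2304 s × 0.231 L) = 9.4e-10 M s⁻¹.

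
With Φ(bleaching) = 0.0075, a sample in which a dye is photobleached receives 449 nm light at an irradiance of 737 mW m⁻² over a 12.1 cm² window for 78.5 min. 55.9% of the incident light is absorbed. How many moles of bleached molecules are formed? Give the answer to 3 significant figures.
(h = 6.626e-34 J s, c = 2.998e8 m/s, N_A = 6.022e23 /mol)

6.61e-8 mol

Photon energy at 449 nm: hc/λ = (6.626e-34)(2.998e8)/(449e-9) = 4.424e-19 J.
Energy delivered: (737 mW m⁻²)(12.1e-4 m²)(4710 s) = 4.200 J.
Photons incident: 4.200 / 4.424e-19 = 9.494e18, i.e. 9.494e18/6.022e23 = 1.577e-5 mol.
Photons absorbed: 0.559 × 1.577e-5 = 8.815e-6 mol.
Product: Φ × n_abs = 0.0075 × 8.815e-6 = 6.611e-8 mol.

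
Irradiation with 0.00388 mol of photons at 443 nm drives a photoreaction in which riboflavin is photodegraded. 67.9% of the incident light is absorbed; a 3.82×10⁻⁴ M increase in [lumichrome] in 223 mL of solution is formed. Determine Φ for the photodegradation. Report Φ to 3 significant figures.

Product: (3.82×10⁻⁴ M)(0.223 L) = 8.519×10⁻⁵ mol.
Photons absorbed: 0.679 × 0.00388 = 0.002635 mol.
Φ = 8.519×10⁻⁵ mol / 0.002635 mol photons = 0.0323.

Φ = 0.0323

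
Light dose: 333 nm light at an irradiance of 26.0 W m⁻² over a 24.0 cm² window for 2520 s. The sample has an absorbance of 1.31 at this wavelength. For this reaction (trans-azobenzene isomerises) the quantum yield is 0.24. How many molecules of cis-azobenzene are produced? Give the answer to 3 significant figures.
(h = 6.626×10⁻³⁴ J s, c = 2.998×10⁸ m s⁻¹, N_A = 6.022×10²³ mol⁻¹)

Photon energy at 333 nm: hc/λ = (6.626×10⁻³⁴)(2.998×10⁸)/(333×10⁻⁹) = 5.965×10⁻¹⁹ J.
Energy delivered: (26.0 W m⁻²)(24.0×10⁻⁴ m²)(2520 s) = 157.2 J.
Photons incident: 157.2 / 5.965×10⁻¹⁹ = 2.635×10²⁰, i.e. 2.635×10²⁰/6.022×10²³ = 4.376×10⁻⁴ mol.
Fraction absorbed: 1 − 10^(−1.31) = 0.9510.
Photons absorbed: 0.9510 × 4.376×10⁻⁴ = 4.162×10⁻⁴ mol.
Product: Φ × n_abs = 0.24 × 4.162×10⁻⁴ = 9.989×10⁻⁵ mol.
As a count: 9.989×10⁻⁵ × 6.022×10²³ = 6.02×10¹⁹.

6.02×10¹⁹ molecules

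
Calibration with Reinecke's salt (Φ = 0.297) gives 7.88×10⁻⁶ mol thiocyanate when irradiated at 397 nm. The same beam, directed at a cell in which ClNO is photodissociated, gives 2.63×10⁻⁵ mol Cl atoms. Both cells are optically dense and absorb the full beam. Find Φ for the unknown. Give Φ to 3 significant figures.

Φ = 0.991

Photons absorbed by the actinometer: 7.88×10⁻⁶ / 0.297 = 2.653×10⁻⁵ mol.
Φ(unknown) = 2.63×10⁻⁵ / 2.653×10⁻⁵ = 0.991.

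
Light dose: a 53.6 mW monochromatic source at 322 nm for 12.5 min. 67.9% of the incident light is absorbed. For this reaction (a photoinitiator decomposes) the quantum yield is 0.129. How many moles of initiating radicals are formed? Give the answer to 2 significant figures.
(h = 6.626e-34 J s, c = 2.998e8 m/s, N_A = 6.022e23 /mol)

Photon energy at 322 nm: hc/λ = (6.626e-34)(2.998e8)/(322e-9) = 6.169e-19 J.
Energy delivered: (53.6 mW)(750 s) = 40.20 J.
Photons incident: 40.20 / 6.169e-19 = 6.516e19, i.e. 6.516e19/6.022e23 = 1.082e-4 mol.
Photons absorbed: 0.679 × 1.082e-4 = 7.347e-5 mol.
Product: Φ × n_abs = 0.129 × 7.347e-5 = 9.478e-6 mol.

9.5e-6 mol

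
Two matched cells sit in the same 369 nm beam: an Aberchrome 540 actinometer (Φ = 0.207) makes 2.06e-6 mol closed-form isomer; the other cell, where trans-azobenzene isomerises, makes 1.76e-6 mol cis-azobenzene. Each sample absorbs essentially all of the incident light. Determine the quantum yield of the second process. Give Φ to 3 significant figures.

Photons absorbed by the actinometer: 2.06e-6 / 0.207 = 9.952e-6 mol.
Φ(unknown) = 1.76e-6 / 9.952e-6 = 0.177.

Φ = 0.177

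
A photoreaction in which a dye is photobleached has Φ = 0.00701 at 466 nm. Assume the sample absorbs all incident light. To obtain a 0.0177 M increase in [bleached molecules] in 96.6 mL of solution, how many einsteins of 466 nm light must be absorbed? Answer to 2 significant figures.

Product: (0.0177 M)(0.0966 L) = 0.001710 mol.
Photons that must be absorbed: 0.001710 / 0.00701 = 0.2439 mol.

0.24 einstein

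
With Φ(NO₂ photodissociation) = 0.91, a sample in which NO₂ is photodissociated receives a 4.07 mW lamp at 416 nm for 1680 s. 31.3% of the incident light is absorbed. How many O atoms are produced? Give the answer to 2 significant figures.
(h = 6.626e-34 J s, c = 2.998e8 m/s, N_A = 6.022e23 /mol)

Photon energy at 416 nm: hc/λ = (6.626e-34)(2.998e8)/(416e-9) = 4.775e-19 J.
Energy delivered: (4.07 mW)(1680 s) = 6.838 J.
Photons incident: 6.838 / 4.775e-19 = 1.432e19, i.e. 1.432e19/6.022e23 = 2.378e-5 mol.
Photons absorbed: 0.313 × 2.378e-5 = 7.443e-6 mol.
Product: Φ × n_abs = 0.91 × 7.443e-6 = 6.773e-6 mol.
As a count: 6.773e-6 × 6.022e23 = 4.1e18.

4.1e18 atoms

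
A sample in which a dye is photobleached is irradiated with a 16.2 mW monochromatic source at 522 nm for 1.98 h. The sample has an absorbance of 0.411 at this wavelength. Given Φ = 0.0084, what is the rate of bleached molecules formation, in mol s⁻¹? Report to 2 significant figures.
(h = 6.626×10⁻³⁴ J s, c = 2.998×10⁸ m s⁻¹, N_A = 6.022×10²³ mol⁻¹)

3.6×10⁻¹⁰ mol s⁻¹

Photon energy at 522 nm: hc/λ = (6.626×10⁻³⁴)(2.998×10⁸)/(522×10⁻⁹) = 3.806×10⁻¹⁹ J.
Energy delivered: (16.2 mW)(7128 s) = 115.5 J.
Photons incident: 115.5 / 3.806×10⁻¹⁹ = 3.035×10²⁰, i.e. 3.035×10²⁰/6.022×10²³ = 5.040×10⁻⁴ mol.
Fraction absorbed: 1 − 10^(−0.411) = 0.6118.
Photons absorbed: 0.6118 × 5.040×10⁻⁴ = 3.083×10⁻⁴ mol.
Product formed: 0.0084 × 3.083×10⁻⁴ = 2.590×10⁻⁶ mol.
Rate: 2.590×10⁻⁶ / 7128 s = 3.6×10⁻¹⁰ mol s⁻¹.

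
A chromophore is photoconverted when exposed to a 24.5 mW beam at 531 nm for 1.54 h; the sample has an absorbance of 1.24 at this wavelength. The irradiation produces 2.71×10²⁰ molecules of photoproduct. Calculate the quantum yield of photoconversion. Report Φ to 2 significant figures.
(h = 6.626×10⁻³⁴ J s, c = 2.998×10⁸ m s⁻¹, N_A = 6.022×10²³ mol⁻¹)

Φ = 0.79

Product: 2.71×10²⁰ / 6.022×10²³ = 4.500×10⁻⁴ mol.
Photon energy at 531 nm: hc/λ = (6.626×10⁻³⁴)(2.998×10⁸)/(531×10⁻⁹) = 3.741×10⁻¹⁹ J.
Energy delivered: (24.5 mW)(5544 s) = 135.8 J.
Photons incident: 135.8 / 3.741×10⁻¹⁹ = 3.630×10²⁰, i.e. 3.630×10²⁰/6.022×10²³ = 6.028×10⁻⁴ mol.
Fraction absorbed: 1 − 10^(−1.24) = 0.9425.
Photons absorbed: 0.9425 × 6.028×10⁻⁴ = 5.681×10⁻⁴ mol.
Φ = 4.500×10⁻⁴ mol / 5.681×10⁻⁴ mol photons = 0.79.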